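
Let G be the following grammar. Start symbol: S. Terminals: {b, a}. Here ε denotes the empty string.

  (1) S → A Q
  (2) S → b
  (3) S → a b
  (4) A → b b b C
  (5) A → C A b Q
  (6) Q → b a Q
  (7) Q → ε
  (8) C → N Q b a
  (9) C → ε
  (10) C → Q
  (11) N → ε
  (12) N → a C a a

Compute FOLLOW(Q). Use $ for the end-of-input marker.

{$, a, b}

FIRST(Q) = {ε, b}
FIRST(N) = {ε, a}
FIRST(C) = {ε, a, b}  (via N Q b a, Q)
FIRST(A) = {a, b}  (via C A b Q)
FIRST(S) = {a, b}  (via A Q)
FOLLOW(S) includes $ since S is the start symbol.
FOLLOW(S): S appears on no right-hand side. Thus FOLLOW(S) = {$}.
FOLLOW(A): in S→A Q, A is followed by Q with FIRST {ε, b}; in S→A Q, the suffix after A is nullable, so FOLLOW(A) ⊇ FOLLOW(S) = {$}; in A→C A b Q, A is followed by b Q with FIRST {b}. Thus FOLLOW(A) = {$, b}.
FOLLOW(C): in A→b b b C, the suffix after C is empty, so FOLLOW(C) ⊇ FOLLOW(A) = {$, b}; in A→C A b Q, C is followed by A b Q with FIRST {a, b}; in N→a C a a, C is followed by a a with FIRST {a}. Thus FOLLOW(C) = {$, a, b}.
FOLLOW(Q): in S→A Q, the suffix after Q is empty, so FOLLOW(Q) ⊇ FOLLOW(S) = {$}; in A→C A b Q, the suffix after Q is empty, so FOLLOW(Q) ⊇ FOLLOW(A) = {$, b}; in Q→b a Q, the suffix after Q is empty (adds nothing new); in C→N Q b a, Q is followed by b a with FIRST {b}; in C→Q, the suffix after Q is empty, so FOLLOW(Q) ⊇ FOLLOW(C) = {$, a, b}. Thus FOLLOW(Q) = {$, a, b}.
FOLLOW(N): in C→N Q b a, N is followed by Q b a with FIRST {b}. Thus FOLLOW(N) = {b}.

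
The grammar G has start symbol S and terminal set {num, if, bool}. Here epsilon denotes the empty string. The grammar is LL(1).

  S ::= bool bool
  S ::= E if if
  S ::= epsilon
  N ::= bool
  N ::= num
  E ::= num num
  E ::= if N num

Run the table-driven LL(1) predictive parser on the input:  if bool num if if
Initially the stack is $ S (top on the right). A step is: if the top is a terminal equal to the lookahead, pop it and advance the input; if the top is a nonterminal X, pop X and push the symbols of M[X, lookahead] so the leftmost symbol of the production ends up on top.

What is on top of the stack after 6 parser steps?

if

step 1: stack=$ S  input=if bool num if if $  — expand S ::= E if if
step 2: stack=$ if if E  input=if bool num if if $  — expand E ::= if N num
step 3: stack=$ if if num N if  input=if bool num if if $  — match if
step 4: stack=$ if if num N  input=bool num if if $  — expand N ::= bool
step 5: stack=$ if if num bool  input=bool num if if $  — match bool
step 6: stack=$ if if num  input=num if if $  — match num
Stack after step 6: $ if if (top = if).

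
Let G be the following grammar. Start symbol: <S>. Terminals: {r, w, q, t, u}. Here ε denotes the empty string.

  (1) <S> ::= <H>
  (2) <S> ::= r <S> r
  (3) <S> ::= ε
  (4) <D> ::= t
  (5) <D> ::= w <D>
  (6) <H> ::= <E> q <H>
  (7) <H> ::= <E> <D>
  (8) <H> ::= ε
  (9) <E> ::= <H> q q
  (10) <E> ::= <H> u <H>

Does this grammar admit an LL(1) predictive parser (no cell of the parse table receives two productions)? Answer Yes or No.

No

FIRST(<S>) = {ε, q, r, u}
FIRST(<D>) = {t, w}
FIRST(<H>) = {ε, q, u}
FIRST(<E>) = {q, u}
FOLLOW(<S>) = {$, r}
FOLLOW(<D>) = {$, q, r, t, u, w}
FOLLOW(<H>) = {$, q, r, t, u, w}
FOLLOW(<E>) = {q, t, w}
Cell M[<E>, q] receives both <E> ::= <H> q q and <E> ::= <H> u <H> — the grammar is not LL(1).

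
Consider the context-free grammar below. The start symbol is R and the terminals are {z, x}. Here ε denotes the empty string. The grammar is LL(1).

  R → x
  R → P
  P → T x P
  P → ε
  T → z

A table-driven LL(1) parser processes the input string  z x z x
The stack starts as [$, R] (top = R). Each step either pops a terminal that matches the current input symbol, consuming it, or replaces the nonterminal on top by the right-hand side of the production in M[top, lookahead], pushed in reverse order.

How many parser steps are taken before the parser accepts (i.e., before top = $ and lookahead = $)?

      Stack    Input      Action
   1  $ R      z x z x $  expand R → P
   2  $ P      z x z x $  expand P → T x P
   3  $ P x T  z x z x $  expand T → z
   4  $ P x z  z x z x $  match z
   5  $ P x    x z x $    match x
   6  $ P      z x $      expand P → T x P
   7  $ P x T  z x $      expand T → z
   8  $ P x z  z x $      match z
   9  $ P x    x $        match x
  10  $ P      $          expand P → ε
Accept reached after 10 steps.

10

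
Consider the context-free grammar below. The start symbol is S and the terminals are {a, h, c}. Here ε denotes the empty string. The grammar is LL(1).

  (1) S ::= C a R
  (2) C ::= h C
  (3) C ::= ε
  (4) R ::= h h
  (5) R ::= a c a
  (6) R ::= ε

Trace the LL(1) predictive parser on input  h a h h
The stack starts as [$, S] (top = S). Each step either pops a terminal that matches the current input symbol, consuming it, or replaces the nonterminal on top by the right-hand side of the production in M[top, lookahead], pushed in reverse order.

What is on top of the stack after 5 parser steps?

R

step 1: stack=$ S  input=h a h h $  — expand S ::= C a R
step 2: stack=$ R a C  input=h a h h $  — expand C ::= h C
step 3: stack=$ R a C h  input=h a h h $  — match h
step 4: stack=$ R a C  input=a h h $  — expand C ::= ε
step 5: stack=$ R a  input=a h h $  — match a
Stack after step 5: $ R (top = R).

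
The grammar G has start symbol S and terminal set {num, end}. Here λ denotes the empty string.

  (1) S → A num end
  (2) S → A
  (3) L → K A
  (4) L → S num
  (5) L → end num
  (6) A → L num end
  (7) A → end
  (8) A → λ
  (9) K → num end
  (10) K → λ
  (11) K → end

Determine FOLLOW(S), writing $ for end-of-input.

FIRST(K) = {λ, end, num}
FIRST(S) = {λ, end, num}  (via A num end, A)
FIRST(L) = {λ, end, num}  (via K A, S num)
FIRST(A) = {λ, end, num}  (via L num end)
FOLLOW(S) includes $ since S is the start symbol.
FOLLOW(S): in L→S num, S is followed by num with FIRST {num}. Thus FOLLOW(S) = {$, num}.
FOLLOW(L): in A→L num end, L is followed by num end with FIRST {num}. Thus FOLLOW(L) = {num}.
FOLLOW(A): in S→A num end, A is followed by num end with FIRST {num}; in S→A, the suffix after A is empty, so FOLLOW(A) ⊇ FOLLOW(S) = {$, num}; in L→K A, the suffix after A is empty, so FOLLOW(A) ⊇ FOLLOW(L) = {num}. Thus FOLLOW(A) = {$, num}.
FOLLOW(K): in L→K A, K is followed by A with FIRST {λ, end, num}; in L→K A, the suffix after K is nullable, so FOLLOW(K) ⊇ FOLLOW(L) = {num}. Thus FOLLOW(K) = {end, num}.

{$, num}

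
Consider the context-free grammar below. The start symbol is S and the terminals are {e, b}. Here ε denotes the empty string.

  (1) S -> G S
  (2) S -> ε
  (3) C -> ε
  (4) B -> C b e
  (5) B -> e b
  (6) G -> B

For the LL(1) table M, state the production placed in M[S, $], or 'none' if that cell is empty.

FIRST(C) = {ε}
FIRST(B) = {b, e}  (via C b e)
FIRST(G) = {b, e}  (via B)
FIRST(S) = {ε, b, e}  (via G S)
FOLLOW(S) includes $ since S is the start symbol.
FOLLOW(S): in S->G S, the suffix after S is empty (adds nothing new). Thus FOLLOW(S) = {$}.
For S -> G S: FIRST(G S) = {b, e}, so it goes in M[S, t] for t ∈ {b, e}.
For S -> ε: FIRST(ε) = {ε}, so it goes in M[S, t] for t ∈ {}; since ε ∈ FIRST, also for every t ∈ FOLLOW(S) = {$}.

S -> ε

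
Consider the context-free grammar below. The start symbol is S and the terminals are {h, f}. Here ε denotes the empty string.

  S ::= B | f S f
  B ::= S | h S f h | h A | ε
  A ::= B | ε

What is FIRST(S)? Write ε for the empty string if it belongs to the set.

FIRST(S): from S::=B we get {ε, f, h}; from S::=f S f we get {f}. So FIRST(S) = {ε, f, h}.
FIRST(B): from B::=S we get {ε, f, h}; from B::=h S f h we get {h}; from B::=h A we get {h}; from B::=ε we get {ε}. So FIRST(B) = {ε, f, h}.
FIRST(A): from A::=B we get {ε, f, h}; from A::=ε we get {ε}. So FIRST(A) = {ε, f, h}.

{ε, f, h}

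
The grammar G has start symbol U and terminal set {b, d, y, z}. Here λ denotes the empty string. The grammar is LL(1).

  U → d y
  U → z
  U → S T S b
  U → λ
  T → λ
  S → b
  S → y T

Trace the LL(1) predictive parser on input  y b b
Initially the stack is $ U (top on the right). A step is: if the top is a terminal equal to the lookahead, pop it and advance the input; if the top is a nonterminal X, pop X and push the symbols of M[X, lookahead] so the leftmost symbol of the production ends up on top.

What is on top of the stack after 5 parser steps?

     Stack        Input    Action
  1  $ U          y b b $  expand U → S T S b
  2  $ b S T S    y b b $  expand S → y T
  3  $ b S T T y  y b b $  match y
  4  $ b S T T    b b $    expand T → λ
  5  $ b S T      b b $    expand T → λ
Stack after step 5: $ b S (top = S).

S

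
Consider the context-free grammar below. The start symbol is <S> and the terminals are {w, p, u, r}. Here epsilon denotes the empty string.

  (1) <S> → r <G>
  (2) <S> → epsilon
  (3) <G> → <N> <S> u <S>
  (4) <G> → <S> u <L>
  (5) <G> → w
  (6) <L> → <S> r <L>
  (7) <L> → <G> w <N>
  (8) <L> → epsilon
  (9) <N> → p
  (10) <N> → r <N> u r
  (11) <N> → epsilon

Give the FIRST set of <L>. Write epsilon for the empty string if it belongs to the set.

{epsilon, p, r, u, w}

FIRST(<S>): from <S>→r <G> we get {r}; from <S>→epsilon we get {epsilon}. So FIRST(<S>) = {epsilon, r}.
FIRST(<N>): from <N>→p we get {p}; from <N>→r <N> u r we get {r}; from <N>→epsilon we get {epsilon}. So FIRST(<N>) = {epsilon, p, r}.
FIRST(<G>): from <G>→<N> <S> u <S> we get {p, r, u}; from <G>→<S> u <L> we get {r, u}; from <G>→w we get {w}. So FIRST(<G>) = {p, r, u, w}.
FIRST(<L>): from <L>→<S> r <L> we get {r}; from <L>→<G> w <N> we get {p, r, u, w}; from <L>→epsilon we get {epsilon}. So FIRST(<L>) = {epsilon, p, r, u, w}.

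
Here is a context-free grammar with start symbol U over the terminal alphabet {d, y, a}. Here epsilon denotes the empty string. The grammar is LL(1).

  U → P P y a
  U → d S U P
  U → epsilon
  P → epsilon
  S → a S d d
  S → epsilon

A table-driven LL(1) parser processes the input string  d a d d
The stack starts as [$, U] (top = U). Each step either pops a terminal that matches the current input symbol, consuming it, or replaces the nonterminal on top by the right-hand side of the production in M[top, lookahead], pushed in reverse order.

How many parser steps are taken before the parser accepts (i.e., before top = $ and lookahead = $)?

9

     Stack          Input      Action
  1  $ U            d a d d $  expand U → d S U P
  2  $ P U S d      d a d d $  match d
  3  $ P U S        a d d $    expand S → a S d d
  4  $ P U d d S a  a d d $    match a
  5  $ P U d d S    d d $      expand S → epsilon
  6  $ P U d d      d d $      match d
  7  $ P U d        d $        match d
  8  $ P U          $          expand U → epsilon
  9  $ P            $          expand P → epsilon
Accept reached after 9 steps.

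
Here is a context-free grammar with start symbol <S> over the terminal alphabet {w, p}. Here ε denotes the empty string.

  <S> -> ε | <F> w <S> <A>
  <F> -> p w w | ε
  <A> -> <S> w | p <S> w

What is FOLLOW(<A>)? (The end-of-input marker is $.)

FIRST(<F>): from <F>->p w w we get {p}; from <F>->ε we get {ε}. So FIRST(<F>) = {ε, p}.
FIRST(<S>): from <S>->ε we get {ε}; from <S>-><F> w <S> <A> we get {p, w}. So FIRST(<S>) = {ε, p, w}.
FIRST(<A>): from <A>-><S> w we get {p, w}; from <A>->p <S> w we get {p}. So FIRST(<A>) = {p, w}.
FOLLOW(<S>) includes $ since <S> is the start symbol.
FOLLOW(<S>): in <S>-><F> w <S> <A>, <S> is followed by <A> with FIRST {p, w}; in <A>-><S> w, <S> is followed by w with FIRST {w}; in <A>->p <S> w, <S> is followed by w with FIRST {w}. Thus FOLLOW(<S>) = {$, p, w}.
FOLLOW(<F>): in <S>-><F> w <S> <A>, <F> is followed by w <S> <A> with FIRST {w}. Thus FOLLOW(<F>) = {w}.
FOLLOW(<A>): in <S>-><F> w <S> <A>, the suffix after <A> is empty, so FOLLOW(<A>) ⊇ FOLLOW(<S>) = {$, p, w}. Thus FOLLOW(<A>) = {$, p, w}.

{$, p, w}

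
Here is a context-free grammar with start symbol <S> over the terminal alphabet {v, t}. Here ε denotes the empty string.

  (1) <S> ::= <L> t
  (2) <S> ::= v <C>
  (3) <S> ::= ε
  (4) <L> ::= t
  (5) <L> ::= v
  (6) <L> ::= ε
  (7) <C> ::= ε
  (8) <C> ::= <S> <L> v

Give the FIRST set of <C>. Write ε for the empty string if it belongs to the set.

{ε, t, v}

FIRST(<L>) = {ε, t, v}
FIRST(<S>) = {ε, t, v}  (via <L> t)
FIRST(<C>) = {ε, t, v}  (via <S> <L> v)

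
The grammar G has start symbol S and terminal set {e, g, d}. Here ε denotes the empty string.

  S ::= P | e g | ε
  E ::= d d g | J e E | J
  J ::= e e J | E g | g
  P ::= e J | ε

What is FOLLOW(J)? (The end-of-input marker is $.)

FIRST(P) = {ε, e}
FIRST(S) = {ε, e}  (via P)
FIRST(E) = {d, e, g}  (via J e E, J)
FIRST(J) = {d, e, g}  (via E g)
FOLLOW(S) includes $ since S is the start symbol.
FOLLOW(S): S appears on no right-hand side. Thus FOLLOW(S) = {$}.
FOLLOW(E): in E::=J e E, the suffix after E is empty (adds nothing new); in J::=E g, E is followed by g with FIRST {g}. Thus FOLLOW(E) = {g}.
FOLLOW(P): in S::=P, the suffix after P is empty, so FOLLOW(P) ⊇ FOLLOW(S) = {$}. Thus FOLLOW(P) = {$}.
FOLLOW(J): in E::=J e E, J is followed by e E with FIRST {e}; in E::=J, the suffix after J is empty, so FOLLOW(J) ⊇ FOLLOW(E) = {g}; in J::=e e J, the suffix after J is empty (adds nothing new); in P::=e J, the suffix after J is empty, so FOLLOW(J) ⊇ FOLLOW(P) = {$}. Thus FOLLOW(J) = {$, e, g}.

{$, e, g}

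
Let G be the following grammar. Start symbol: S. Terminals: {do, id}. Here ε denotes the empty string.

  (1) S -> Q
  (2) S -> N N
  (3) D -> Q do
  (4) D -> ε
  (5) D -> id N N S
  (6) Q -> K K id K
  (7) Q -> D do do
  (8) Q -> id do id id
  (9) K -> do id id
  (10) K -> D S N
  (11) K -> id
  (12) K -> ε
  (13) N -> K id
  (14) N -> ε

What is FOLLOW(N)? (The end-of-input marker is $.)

FIRST(S): from S->Q we get {do, id}; from S->N N we get {ε, do, id}. So FIRST(S) = {ε, do, id}.
FIRST(D): from D->Q do we get {do, id}; from D->ε we get {ε}; from D->id N N S we get {id}. So FIRST(D) = {ε, do, id}.
FIRST(Q): from Q->K K id K we get {do, id}; from Q->D do do we get {do, id}; from Q->id do id id we get {id}. So FIRST(Q) = {do, id}.
FIRST(K): from K->do id id we get {do}; from K->D S N we get {ε, do, id}; from K->id we get {id}; from K->ε we get {ε}. So FIRST(K) = {ε, do, id}.
FIRST(N): from N->K id we get {do, id}; from N->ε we get {ε}. So FIRST(N) = {ε, do, id}.
FOLLOW(S) includes $ since S is the start symbol.
FOLLOW(S): in D->id N N S, the suffix after S is empty, so FOLLOW(S) ⊇ FOLLOW(D) = {$, do, id}; in K->D S N, S is followed by N with FIRST {ε, do, id}; in K->D S N, the suffix after S is nullable, so FOLLOW(S) ⊇ FOLLOW(K) = {$, do, id}. Thus FOLLOW(S) = {$, do, id}.
FOLLOW(Q): in S->Q, the suffix after Q is empty, so FOLLOW(Q) ⊇ FOLLOW(S) = {$, do, id}; in D->Q do, Q is followed by do with FIRST {do}. Thus FOLLOW(Q) = {$, do, id}.
FOLLOW(K): in Q->K K id K (occurrence 1), K is followed by K id K with FIRST {do, id}; in Q->K K id K (occurrence 2), K is followed by id K with FIRST {id}; in Q->K K id K (occurrence 3), the suffix after K is empty, so FOLLOW(K) ⊇ FOLLOW(Q) = {$, do, id}; in N->K id, K is followed by id with FIRST {id}. Thus FOLLOW(K) = {$, do, id}.
FOLLOW(D): in Q->D do do, D is followed by do do with FIRST {do}; in K->D S N, D is followed by S N with FIRST {ε, do, id}; in K->D S N, the suffix after D is nullable, so FOLLOW(D) ⊇ FOLLOW(K) = {$, do, id}. Thus FOLLOW(D) = {$, do, id}.
FOLLOW(N): in S->N N (occurrence 1), N is followed by N with FIRST {ε, do, id}; in S->N N (occurrence 1), the suffix after N is nullable, so FOLLOW(N) ⊇ FOLLOW(S) = {$, do, id}; in S->N N (occurrence 2), the suffix after N is empty, so FOLLOW(N) ⊇ FOLLOW(S) = {$, do, id}; in D->id N N S (occurrence 1), N is followed by N S with FIRST {ε, do, id}; in D->id N N S (occurrence 1), the suffix after N is nullable, so FOLLOW(N) ⊇ FOLLOW(D) = {$, do, id}; in D->id N N S (occurrence 2), N is followed by S with FIRST {ε, do, id}; in D->id N N S (occurrence 2), the suffix after N is nullable, so FOLLOW(N) ⊇ FOLLOW(D) = {$, do, id}; in K->D S N, the suffix after N is empty, so FOLLOW(N) ⊇ FOLLOW(K) = {$, do, id}. Thus FOLLOW(N) = {$, do, id}.

{$, do, id}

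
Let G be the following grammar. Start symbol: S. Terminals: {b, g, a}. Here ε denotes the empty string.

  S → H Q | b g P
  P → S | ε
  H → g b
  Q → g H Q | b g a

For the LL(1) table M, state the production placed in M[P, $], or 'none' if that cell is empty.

FIRST(H) = {g}
FIRST(Q) = {b, g}
FIRST(S) = {b, g}  (via H Q)
FIRST(P) = {ε, b, g}  (via S)
FOLLOW(S) includes $ since S is the start symbol.
FOLLOW(S): in P→S, the suffix after S is empty, so FOLLOW(S) ⊇ FOLLOW(P) = {$}. Thus FOLLOW(S) = {$}.
FOLLOW(P): in S→b g P, the suffix after P is empty, so FOLLOW(P) ⊇ FOLLOW(S) = {$}. Thus FOLLOW(P) = {$}.
For P → S: FIRST(S) = {b, g}, so it goes in M[P, t] for t ∈ {b, g}.
For P → ε: FIRST(ε) = {ε}, so it goes in M[P, t] for t ∈ {}; since ε ∈ FIRST, also for every t ∈ FOLLOW(P) = {$}.

P → ε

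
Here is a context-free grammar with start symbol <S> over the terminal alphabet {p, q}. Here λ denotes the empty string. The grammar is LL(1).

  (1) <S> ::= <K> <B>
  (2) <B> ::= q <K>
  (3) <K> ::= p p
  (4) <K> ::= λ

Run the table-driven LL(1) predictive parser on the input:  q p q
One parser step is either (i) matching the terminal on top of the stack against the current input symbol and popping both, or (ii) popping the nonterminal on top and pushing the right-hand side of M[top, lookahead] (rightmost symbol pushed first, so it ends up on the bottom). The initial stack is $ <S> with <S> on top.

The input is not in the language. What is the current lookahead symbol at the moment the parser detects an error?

q

step 1: stack=$ <S>  input=q p q $  — expand <S> ::= <K> <B>
step 2: stack=$ <B> <K>  input=q p q $  — expand <K> ::= λ
step 3: stack=$ <B>  input=q p q $  — expand <B> ::= q <K>
step 4: stack=$ <K> q  input=q p q $  — match q
step 5: stack=$ <K>  input=p q $  — expand <K> ::= p p
step 6: stack=$ p p  input=p q $  — match p
step 7: stack=$ p  input=q $  — error: top is terminal p but lookahead is q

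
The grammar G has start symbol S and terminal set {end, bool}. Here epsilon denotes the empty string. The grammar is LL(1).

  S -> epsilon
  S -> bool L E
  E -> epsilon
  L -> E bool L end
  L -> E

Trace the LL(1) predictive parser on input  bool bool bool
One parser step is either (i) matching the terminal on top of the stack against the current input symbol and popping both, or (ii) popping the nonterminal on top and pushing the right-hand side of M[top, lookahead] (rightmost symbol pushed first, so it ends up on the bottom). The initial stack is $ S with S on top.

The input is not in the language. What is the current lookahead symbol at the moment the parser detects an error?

$

step 1: stack=$ S  input=bool bool bool $  — expand S -> bool L E
step 2: stack=$ E L bool  input=bool bool bool $  — match bool
step 3: stack=$ E L  input=bool bool $  — expand L -> E bool L end
step 4: stack=$ E end L bool E  input=bool bool $  — expand E -> epsilon
step 5: stack=$ E end L bool  input=bool bool $  — match bool
step 6: stack=$ E end L  input=bool $  — expand L -> E bool L end
step 7: stack=$ E end end L bool E  input=bool $  — expand E -> epsilon
step 8: stack=$ E end end L bool  input=bool $  — match bool
step 9: stack=$ E end end L  input=$  — expand L -> E
step 10: stack=$ E end end E  input=$  — expand E -> epsilon
step 11: stack=$ E end end  input=$  — error: top is terminal end but lookahead is $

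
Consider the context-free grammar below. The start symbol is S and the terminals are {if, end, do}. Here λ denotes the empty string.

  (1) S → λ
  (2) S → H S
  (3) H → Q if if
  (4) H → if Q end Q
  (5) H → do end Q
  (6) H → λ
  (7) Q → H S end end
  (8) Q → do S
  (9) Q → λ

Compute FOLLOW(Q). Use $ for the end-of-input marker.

{$, do, end, if}

FIRST(S): from S→λ we get {λ}; from S→H S we get {λ, do, end, if}. So FIRST(S) = {λ, do, end, if}.
FIRST(H): from H→Q if if we get {do, end, if}; from H→if Q end Q we get {if}; from H→do end Q we get {do}; from H→λ we get {λ}. So FIRST(H) = {λ, do, end, if}.
FIRST(Q): from Q→H S end end we get {do, end, if}; from Q→do S we get {do}; from Q→λ we get {λ}. So FIRST(Q) = {λ, do, end, if}.
FOLLOW(S) includes $ since S is the start symbol.
FOLLOW(S): in S→H S, the suffix after S is empty (adds nothing new); in Q→H S end end, S is followed by end end with FIRST {end}; in Q→do S, the suffix after S is empty, so FOLLOW(S) ⊇ FOLLOW(Q) = {$, do, end, if}. Thus FOLLOW(S) = {$, do, end, if}.
FOLLOW(H): in S→H S, H is followed by S with FIRST {λ, do, end, if}; in S→H S, the suffix after H is nullable, so FOLLOW(H) ⊇ FOLLOW(S) = {$, do, end, if}; in Q→H S end end, H is followed by S end end with FIRST {do, end, if}. Thus FOLLOW(H) = {$, do, end, if}.
FOLLOW(Q): in H→Q if if, Q is followed by if if with FIRST {if}; in H→if Q end Q (occurrence 1), Q is followed by end Q with FIRST {end}; in H→if Q end Q (occurrence 2), the suffix after Q is empty, so FOLLOW(Q) ⊇ FOLLOW(H) = {$, do, end, if}; in H→do end Q, the suffix after Q is empty, so FOLLOW(Q) ⊇ FOLLOW(H) = {$, do, end, if}. Thus FOLLOW(Q) = {$, do, end, if}.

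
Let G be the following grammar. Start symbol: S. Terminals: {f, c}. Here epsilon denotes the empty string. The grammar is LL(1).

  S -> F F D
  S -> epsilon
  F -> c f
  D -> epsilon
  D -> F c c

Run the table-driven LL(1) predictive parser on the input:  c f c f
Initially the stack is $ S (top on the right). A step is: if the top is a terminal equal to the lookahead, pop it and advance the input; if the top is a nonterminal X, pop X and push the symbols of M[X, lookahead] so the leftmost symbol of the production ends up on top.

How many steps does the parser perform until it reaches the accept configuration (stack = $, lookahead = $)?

     Stack      Input      Action
  1  $ S        c f c f $  expand S -> F F D
  2  $ D F F    c f c f $  expand F -> c f
  3  $ D F f c  c f c f $  match c
  4  $ D F f    f c f $    match f
  5  $ D F      c f $      expand F -> c f
  6  $ D f c    c f $      match c
  7  $ D f      f $        match f
  8  $ D        $          expand D -> epsilon
Accept reached after 8 steps.

8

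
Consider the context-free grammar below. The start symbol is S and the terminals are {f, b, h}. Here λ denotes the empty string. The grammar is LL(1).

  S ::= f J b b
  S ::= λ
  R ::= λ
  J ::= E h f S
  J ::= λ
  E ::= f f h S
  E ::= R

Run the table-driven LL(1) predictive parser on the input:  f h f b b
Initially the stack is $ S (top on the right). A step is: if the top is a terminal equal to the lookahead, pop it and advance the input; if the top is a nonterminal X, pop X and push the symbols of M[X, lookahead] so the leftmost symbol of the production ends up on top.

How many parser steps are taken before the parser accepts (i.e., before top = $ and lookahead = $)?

step 1: stack=$ S  input=f h f b b $  — expand S ::= f J b b
step 2: stack=$ b b J f  input=f h f b b $  — match f
step 3: stack=$ b b J  input=h f b b $  — expand J ::= E h f S
step 4: stack=$ b b S f h E  input=h f b b $  — expand E ::= R
step 5: stack=$ b b S f h R  input=h f b b $  — expand R ::= λ
step 6: stack=$ b b S f h  input=h f b b $  — match h
step 7: stack=$ b b S f  input=f b b $  — match f
step 8: stack=$ b b S  input=b b $  — expand S ::= λ
step 9: stack=$ b b  input=b b $  — match b
step 10: stack=$ b  input=b $  — match b
Accept reached after 10 steps.

10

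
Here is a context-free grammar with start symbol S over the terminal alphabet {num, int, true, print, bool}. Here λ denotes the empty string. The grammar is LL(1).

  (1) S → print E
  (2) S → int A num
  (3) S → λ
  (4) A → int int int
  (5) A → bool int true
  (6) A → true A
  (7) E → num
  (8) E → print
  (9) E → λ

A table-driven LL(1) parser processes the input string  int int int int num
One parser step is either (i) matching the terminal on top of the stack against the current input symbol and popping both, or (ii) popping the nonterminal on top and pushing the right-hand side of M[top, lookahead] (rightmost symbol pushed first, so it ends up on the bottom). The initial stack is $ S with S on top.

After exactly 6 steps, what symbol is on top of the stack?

step 1: stack=$ S  input=int int int int num $  — expand S → int A num
step 2: stack=$ num A int  input=int int int int num $  — match int
step 3: stack=$ num A  input=int int int num $  — expand A → int int int
step 4: stack=$ num int int int  input=int int int num $  — match int
step 5: stack=$ num int int  input=int int num $  — match int
step 6: stack=$ num int  input=int num $  — match int
Stack after step 6: $ num (top = num).

num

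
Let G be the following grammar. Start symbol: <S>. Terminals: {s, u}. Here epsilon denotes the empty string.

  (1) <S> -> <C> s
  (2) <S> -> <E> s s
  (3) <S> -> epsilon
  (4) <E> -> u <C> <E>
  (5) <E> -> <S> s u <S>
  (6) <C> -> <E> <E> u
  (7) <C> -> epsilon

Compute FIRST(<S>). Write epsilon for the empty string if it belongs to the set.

FIRST(<S>): from <S>-><C> s we get {s, u}; from <S>-><E> s s we get {s, u}; from <S>->epsilon we get {epsilon}. So FIRST(<S>) = {epsilon, s, u}.
FIRST(<E>): from <E>->u <C> <E> we get {u}; from <E>-><S> s u <S> we get {s, u}. So FIRST(<E>) = {s, u}.
FIRST(<C>): from <C>-><E> <E> u we get {s, u}; from <C>->epsilon we get {epsilon}. So FIRST(<C>) = {epsilon, s, u}.

{epsilon, s, u}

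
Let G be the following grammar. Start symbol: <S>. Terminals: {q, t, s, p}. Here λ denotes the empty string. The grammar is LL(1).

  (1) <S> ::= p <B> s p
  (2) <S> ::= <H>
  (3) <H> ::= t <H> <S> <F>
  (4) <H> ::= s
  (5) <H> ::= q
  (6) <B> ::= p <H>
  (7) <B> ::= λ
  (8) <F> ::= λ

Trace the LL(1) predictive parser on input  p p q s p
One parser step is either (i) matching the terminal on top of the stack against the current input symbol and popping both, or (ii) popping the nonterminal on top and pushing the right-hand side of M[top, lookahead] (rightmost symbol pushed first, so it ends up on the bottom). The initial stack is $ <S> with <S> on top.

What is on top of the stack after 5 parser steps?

     Stack        Input        Action
  1  $ <S>        p p q s p $  expand <S> ::= p <B> s p
  2  $ p s <B> p  p p q s p $  match p
  3  $ p s <B>    p q s p $    expand <B> ::= p <H>
  4  $ p s <H> p  p q s p $    match p
  5  $ p s <H>    q s p $      expand <H> ::= q
Stack after step 5: $ p s q (top = q).

q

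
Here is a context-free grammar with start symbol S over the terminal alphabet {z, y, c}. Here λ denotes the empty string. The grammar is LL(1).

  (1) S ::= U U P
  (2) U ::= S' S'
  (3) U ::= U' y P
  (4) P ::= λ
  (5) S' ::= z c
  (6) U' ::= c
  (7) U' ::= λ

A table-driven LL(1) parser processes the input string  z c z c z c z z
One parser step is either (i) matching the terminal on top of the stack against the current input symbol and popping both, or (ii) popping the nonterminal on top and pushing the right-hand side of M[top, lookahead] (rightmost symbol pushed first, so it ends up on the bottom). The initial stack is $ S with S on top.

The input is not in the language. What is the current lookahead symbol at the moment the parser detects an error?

step 1: stack=$ S  input=z c z c z c z z $  — expand S ::= U U P
step 2: stack=$ P U U  input=z c z c z c z z $  — expand U ::= S' S'
step 3: stack=$ P U S' S'  input=z c z c z c z z $  — expand S' ::= z c
step 4: stack=$ P U S' c z  input=z c z c z c z z $  — match z
step 5: stack=$ P U S' c  input=c z c z c z z $  — match c
step 6: stack=$ P U S'  input=z c z c z z $  — expand S' ::= z c
step 7: stack=$ P U c z  input=z c z c z z $  — match z
step 8: stack=$ P U c  input=c z c z z $  — match c
step 9: stack=$ P U  input=z c z z $  — expand U ::= S' S'
step 10: stack=$ P S' S'  input=z c z z $  — expand S' ::= z c
step 11: stack=$ P S' c z  input=z c z z $  — match z
step 12: stack=$ P S' c  input=c z z $  — match c
step 13: stack=$ P S'  input=z z $  — expand S' ::= z c
step 14: stack=$ P c z  input=z z $  — match z
step 15: stack=$ P c  input=z $  — error: top is terminal c but lookahead is z

z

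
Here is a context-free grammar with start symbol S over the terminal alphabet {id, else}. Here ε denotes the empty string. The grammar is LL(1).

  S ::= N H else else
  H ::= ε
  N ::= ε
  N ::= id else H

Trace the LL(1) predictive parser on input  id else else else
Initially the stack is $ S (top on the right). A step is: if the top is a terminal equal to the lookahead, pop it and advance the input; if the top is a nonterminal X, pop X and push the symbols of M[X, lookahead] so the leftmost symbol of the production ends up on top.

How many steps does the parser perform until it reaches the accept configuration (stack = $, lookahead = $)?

8

     Stack                    Input                Action
  1  $ S                      id else else else $  expand S ::= N H else else
  2  $ else else H N          id else else else $  expand N ::= id else H
  3  $ else else H H else id  id else else else $  match id
  4  $ else else H H else     else else else $     match else
  5  $ else else H H          else else $          expand H ::= ε
  6  $ else else H            else else $          expand H ::= ε
  7  $ else else              else else $          match else
  8  $ else                   else $               match else
Accept reached after 8 steps.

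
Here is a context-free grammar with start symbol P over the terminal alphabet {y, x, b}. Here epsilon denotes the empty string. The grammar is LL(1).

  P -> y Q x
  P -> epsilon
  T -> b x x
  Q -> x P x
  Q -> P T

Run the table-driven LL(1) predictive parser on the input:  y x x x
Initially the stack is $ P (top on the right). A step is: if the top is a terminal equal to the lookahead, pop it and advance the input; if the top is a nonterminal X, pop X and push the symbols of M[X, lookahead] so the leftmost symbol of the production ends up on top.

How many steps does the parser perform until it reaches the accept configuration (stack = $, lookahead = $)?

     Stack      Input      Action
  1  $ P        y x x x $  expand P -> y Q x
  2  $ x Q y    y x x x $  match y
  3  $ x Q      x x x $    expand Q -> x P x
  4  $ x x P x  x x x $    match x
  5  $ x x P    x x $      expand P -> epsilon
  6  $ x x      x x $      match x
  7  $ x        x $        match x
Accept reached after 7 steps.

7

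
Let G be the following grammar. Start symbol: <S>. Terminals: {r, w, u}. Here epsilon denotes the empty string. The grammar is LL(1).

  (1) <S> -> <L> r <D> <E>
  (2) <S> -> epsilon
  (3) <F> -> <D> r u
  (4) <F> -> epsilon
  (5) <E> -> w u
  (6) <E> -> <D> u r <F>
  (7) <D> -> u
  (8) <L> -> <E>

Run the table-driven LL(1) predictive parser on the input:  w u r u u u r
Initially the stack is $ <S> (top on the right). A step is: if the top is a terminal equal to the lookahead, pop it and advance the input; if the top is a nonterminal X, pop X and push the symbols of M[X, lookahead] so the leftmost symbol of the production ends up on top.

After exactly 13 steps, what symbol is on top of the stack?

step 1: stack=$ <S>  input=w u r u u u r $  — expand <S> -> <L> r <D> <E>
step 2: stack=$ <E> <D> r <L>  input=w u r u u u r $  — expand <L> -> <E>
step 3: stack=$ <E> <D> r <E>  input=w u r u u u r $  — expand <E> -> w u
step 4: stack=$ <E> <D> r u w  input=w u r u u u r $  — match w
step 5: stack=$ <E> <D> r u  input=u r u u u r $  — match u
step 6: stack=$ <E> <D> r  input=r u u u r $  — match r
step 7: stack=$ <E> <D>  input=u u u r $  — expand <D> -> u
step 8: stack=$ <E> u  input=u u u r $  — match u
step 9: stack=$ <E>  input=u u r $  — expand <E> -> <D> u r <F>
step 10: stack=$ <F> r u <D>  input=u u r $  — expand <D> -> u
step 11: stack=$ <F> r u u  input=u u r $  — match u
step 12: stack=$ <F> r u  input=u r $  — match u
step 13: stack=$ <F> r  input=r $  — match r
Stack after step 13: $ <F> (top = <F>).

<F>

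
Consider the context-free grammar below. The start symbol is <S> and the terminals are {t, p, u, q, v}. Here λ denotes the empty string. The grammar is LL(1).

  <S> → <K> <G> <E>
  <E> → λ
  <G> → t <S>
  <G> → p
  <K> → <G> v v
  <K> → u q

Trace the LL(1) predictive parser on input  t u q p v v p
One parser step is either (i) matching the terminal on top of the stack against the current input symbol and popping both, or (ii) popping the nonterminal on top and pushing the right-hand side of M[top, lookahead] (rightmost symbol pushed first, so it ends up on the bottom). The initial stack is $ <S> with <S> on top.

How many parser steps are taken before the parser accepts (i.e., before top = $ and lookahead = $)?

16

      Stack                      Input            Action
   1  $ <S>                      t u q p v v p $  expand <S> → <K> <G> <E>
   2  $ <E> <G> <K>              t u q p v v p $  expand <K> → <G> v v
   3  $ <E> <G> v v <G>          t u q p v v p $  expand <G> → t <S>
   4  $ <E> <G> v v <S> t        t u q p v v p $  match t
   5  $ <E> <G> v v <S>          u q p v v p $    expand <S> → <K> <G> <E>
   6  $ <E> <G> v v <E> <G> <K>  u q p v v p $    expand <K> → u q
   7  $ <E> <G> v v <E> <G> q u  u q p v v p $    match u
   8  $ <E> <G> v v <E> <G> q    q p v v p $      match q
   9  $ <E> <G> v v <E> <G>      p v v p $        expand <G> → p
  10  $ <E> <G> v v <E> p        p v v p $        match p
  11  $ <E> <G> v v <E>          v v p $          expand <E> → λ
  12  $ <E> <G> v v              v v p $          match v
  13  $ <E> <G> v                v p $            match v
  14  $ <E> <G>                  p $              expand <G> → p
  15  $ <E> p                    p $              match p
  16  $ <E>                      $                expand <E> → λ
Accept reached after 16 steps.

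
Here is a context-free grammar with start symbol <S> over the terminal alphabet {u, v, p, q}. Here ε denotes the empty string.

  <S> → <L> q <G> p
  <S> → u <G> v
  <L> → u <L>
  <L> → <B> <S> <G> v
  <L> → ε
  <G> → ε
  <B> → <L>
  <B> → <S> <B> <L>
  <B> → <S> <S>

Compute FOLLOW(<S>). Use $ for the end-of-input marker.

{$, q, u, v}

FIRST(<G>) = {ε}
FIRST(<S>) = {q, u}  (via <L> q <G> p)
FIRST(<L>) = {ε, q, u}  (via <B> <S> <G> v)
FIRST(<B>) = {ε, q, u}  (via <L>, <S> <B> <L>, <S> <S>)
FOLLOW(<S>) includes $ since <S> is the start symbol.
FOLLOW(<G>): in <S>→<L> q <G> p, <G> is followed by p with FIRST {p}; in <S>→u <G> v, <G> is followed by v with FIRST {v}; in <L>→<B> <S> <G> v, <G> is followed by v with FIRST {v}. Thus FOLLOW(<G>) = {p, v}.
FOLLOW(<B>): in <L>→<B> <S> <G> v, <B> is followed by <S> <G> v with FIRST {q, u}; in <B>→<S> <B> <L>, <B> is followed by <L> with FIRST {ε, q, u}; in <B>→<S> <B> <L>, the suffix after <B> is nullable (adds nothing new). Thus FOLLOW(<B>) = {q, u}.
FOLLOW(<S>): in <L>→<B> <S> <G> v, <S> is followed by <G> v with FIRST {v}; in <B>→<S> <B> <L>, <S> is followed by <B> <L> with FIRST {ε, q, u}; in <B>→<S> <B> <L>, the suffix after <S> is nullable, so FOLLOW(<S>) ⊇ FOLLOW(<B>) = {q, u}; in <B>→<S> <S> (occurrence 1), <S> is followed by <S> with FIRST {q, u}; in <B>→<S> <S> (occurrence 2), the suffix after <S> is empty, so FOLLOW(<S>) ⊇ FOLLOW(<B>) = {q, u}. Thus FOLLOW(<S>) = {$, q, u, v}.
FOLLOW(<L>): in <S>→<L> q <G> p, <L> is followed by q <G> p with FIRST {q}; in <L>→u <L>, the suffix after <L> is empty (adds nothing new); in <B>→<L>, the suffix after <L> is empty, so FOLLOW(<L>) ⊇ FOLLOW(<B>) = {q, u}; in <B>→<S> <B> <L>, the suffix after <L> is empty, so FOLLOW(<L>) ⊇ FOLLOW(<B>) = {q, u}. Thus FOLLOW(<L>) = {q, u}.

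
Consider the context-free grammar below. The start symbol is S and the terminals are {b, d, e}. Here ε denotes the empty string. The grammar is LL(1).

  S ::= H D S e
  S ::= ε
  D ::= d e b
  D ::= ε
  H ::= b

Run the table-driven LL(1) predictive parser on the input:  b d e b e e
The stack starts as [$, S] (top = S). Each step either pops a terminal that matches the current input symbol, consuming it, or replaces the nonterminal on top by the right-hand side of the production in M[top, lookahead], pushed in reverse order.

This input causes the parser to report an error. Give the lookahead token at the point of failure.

e

      Stack        Input          Action
   1  $ S          b d e b e e $  expand S ::= H D S e
   2  $ e S D H    b d e b e e $  expand H ::= b
   3  $ e S D b    b d e b e e $  match b
   4  $ e S D      d e b e e $    expand D ::= d e b
   5  $ e S b e d  d e b e e $    match d
   6  $ e S b e    e b e e $      match e
   7  $ e S b      b e e $        match b
   8  $ e S        e e $          expand S ::= ε
   9  $ e          e e $          match e
  10  $            e $            error: stack empty but input remains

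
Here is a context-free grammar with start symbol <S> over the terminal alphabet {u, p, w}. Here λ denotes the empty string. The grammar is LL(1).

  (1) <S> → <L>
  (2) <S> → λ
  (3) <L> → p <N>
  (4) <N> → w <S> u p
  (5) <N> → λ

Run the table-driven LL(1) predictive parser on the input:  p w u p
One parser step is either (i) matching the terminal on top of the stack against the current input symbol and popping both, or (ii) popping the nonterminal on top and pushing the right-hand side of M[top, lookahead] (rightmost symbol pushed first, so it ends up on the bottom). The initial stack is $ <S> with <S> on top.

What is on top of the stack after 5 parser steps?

step 1: stack=$ <S>  input=p w u p $  — expand <S> → <L>
step 2: stack=$ <L>  input=p w u p $  — expand <L> → p <N>
step 3: stack=$ <N> p  input=p w u p $  — match p
step 4: stack=$ <N>  input=w u p $  — expand <N> → w <S> u p
step 5: stack=$ p u <S> w  input=w u p $  — match w
Stack after step 5: $ p u <S> (top = <S>).

<S>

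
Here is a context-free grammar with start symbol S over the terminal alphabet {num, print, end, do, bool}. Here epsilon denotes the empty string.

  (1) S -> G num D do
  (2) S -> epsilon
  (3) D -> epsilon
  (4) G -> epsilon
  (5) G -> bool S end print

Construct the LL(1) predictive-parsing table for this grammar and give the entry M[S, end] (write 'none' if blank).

FIRST(D) = {epsilon}
FIRST(G) = {epsilon, bool}
FIRST(S) = {epsilon, bool, num}  (via G num D do)
FOLLOW(S) includes $ since S is the start symbol.
FOLLOW(S): in G->bool S end print, S is followed by end print with FIRST {end}. Thus FOLLOW(S) = {$, end}.
For S -> G num D do: FIRST(G num D do) = {bool, num}, so it goes in M[S, t] for t ∈ {bool, num}.
For S -> epsilon: FIRST(epsilon) = {epsilon}, so it goes in M[S, t] for t ∈ {}; since epsilon ∈ FIRST, also for every t ∈ FOLLOW(S) = {$, end}.

S -> epsilon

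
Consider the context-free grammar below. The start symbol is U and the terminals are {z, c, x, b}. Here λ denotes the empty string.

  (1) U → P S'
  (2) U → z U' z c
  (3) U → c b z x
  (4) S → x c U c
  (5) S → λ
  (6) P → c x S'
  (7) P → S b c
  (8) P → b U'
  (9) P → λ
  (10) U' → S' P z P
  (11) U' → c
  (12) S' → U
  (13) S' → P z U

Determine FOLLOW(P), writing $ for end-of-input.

{b, c, x, z}

FIRST(S) = {λ, x}
FIRST(P) = {λ, b, c, x}  (via S b c)
FIRST(U) = {b, c, x, z}  (via P S')
FIRST(S') = {b, c, x, z}  (via U, P z U)
FIRST(U') = {b, c, x, z}  (via S' P z P)
FOLLOW(U) includes $ since U is the start symbol.
FOLLOW(S): in P→S b c, S is followed by b c with FIRST {b}. Thus FOLLOW(S) = {b}.
FOLLOW(U): in S→x c U c, U is followed by c with FIRST {c}; in S'→U, the suffix after U is empty, so FOLLOW(U) ⊇ FOLLOW(S') = {$, b, c, x, z}; in S'→P z U, the suffix after U is empty, so FOLLOW(U) ⊇ FOLLOW(S') = {$, b, c, x, z}. Thus FOLLOW(U) = {$, b, c, x, z}.
FOLLOW(P): in U→P S', P is followed by S' with FIRST {b, c, x, z}; in U'→S' P z P (occurrence 1), P is followed by z P with FIRST {z}; in U'→S' P z P (occurrence 2), the suffix after P is empty, so FOLLOW(P) ⊇ FOLLOW(U') = {b, c, x, z}; in S'→P z U, P is followed by z U with FIRST {z}. Thus FOLLOW(P) = {b, c, x, z}.
FOLLOW(U'): in U→z U' z c, U' is followed by z c with FIRST {z}; in P→b U', the suffix after U' is empty, so FOLLOW(U') ⊇ FOLLOW(P) = {b, c, x, z}. Thus FOLLOW(U') = {b, c, x, z}.
FOLLOW(S'): in U→P S', the suffix after S' is empty, so FOLLOW(S') ⊇ FOLLOW(U) = {$, b, c, x, z}; in P→c x S', the suffix after S' is empty, so FOLLOW(S') ⊇ FOLLOW(P) = {b, c, x, z}; in U'→S' P z P, S' is followed by P z P with FIRST {b, c, x, z}. Thus FOLLOW(S') = {$, b, c, x, z}.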